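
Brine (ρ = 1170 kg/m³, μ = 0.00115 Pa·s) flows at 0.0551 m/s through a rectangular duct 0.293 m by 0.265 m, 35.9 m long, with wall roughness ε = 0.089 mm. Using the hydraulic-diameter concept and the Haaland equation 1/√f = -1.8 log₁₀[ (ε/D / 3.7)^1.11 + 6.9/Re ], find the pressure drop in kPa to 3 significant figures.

ΔP ≈ 0.00640 kPa

Hydraulic diameter D_h = 4A/P = 4·(0.293·0.265)/(2·(0.293+0.265)) = 0.3106/1.116 = 0.2783 m.
Re = ρVD_h/μ = 1170·0.0551·0.2783/0.00115 = 1.56e+04.
ε/D_h = 8.9e-05/0.2783 = 0.00032; Haaland gives 1/√f = -1.8 log₁₀[3.09e-05+0.000442] = 5.985, so f = 0.02792.
ΔP = f(L/D_h)(ρV²/2) = 0.02792·35.9/0.2783·1.776 = 6.396 Pa.
ΔP = 0.00640 kPa.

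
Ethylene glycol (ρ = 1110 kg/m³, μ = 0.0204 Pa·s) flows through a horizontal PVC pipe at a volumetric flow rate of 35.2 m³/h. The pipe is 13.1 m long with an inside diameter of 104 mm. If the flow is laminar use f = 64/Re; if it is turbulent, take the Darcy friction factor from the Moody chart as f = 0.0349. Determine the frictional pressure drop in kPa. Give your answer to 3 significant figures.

Q = 35.2 m³/h = 35.2/3600 = 0.009778 m³/s.
Cross-sectional area A = πD²/4 = π(0.104)²/4 = 0.008495 m²; mean velocity V = Q/A = 0.009778/0.008495 = 1.151 m/s.
Reynolds number Re = ρVD/μ = 1110 · 1.151 · 0.104 / 0.0204 = 6513.
Re > 4000 → turbulent; use the Moody-chart value f = 0.0349.
Darcy-Weisbach: ΔP = f(L/D)(ρV²/2) = 0.0349·(13.1/0.104)·(1110·1.151²/2) = 0.0349·126·735.3 = 3232 Pa.
ΔP = 3232 Pa = 3.23 kPa.

ΔP ≈ 3.23 kPa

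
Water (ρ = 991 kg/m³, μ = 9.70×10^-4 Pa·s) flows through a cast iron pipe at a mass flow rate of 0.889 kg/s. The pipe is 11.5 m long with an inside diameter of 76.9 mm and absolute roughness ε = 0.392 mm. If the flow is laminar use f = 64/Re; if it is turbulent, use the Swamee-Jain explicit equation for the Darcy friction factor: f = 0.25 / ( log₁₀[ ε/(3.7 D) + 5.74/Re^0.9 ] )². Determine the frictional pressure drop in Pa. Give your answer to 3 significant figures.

ΔP ≈ 100 Pa

A = πD²/4 = π(0.0769)²/4 = 0.004645 m²; mean velocity V = ṁ/(ρA) = 0.889/(991 · 0.004645) = 0.1931 m/s.
Reynolds number Re = ρVD/μ = 991 · 0.1931 · 0.0769 / 0.00097 = 1.517e+04.
Re > 4000 → turbulent. Relative roughness ε/D = 0.000392/0.0769 = 0.0051. Swamee-Jain: f = 0.25/(log₁₀[0.0051/3.7 + 5.74/1.517e+04^0.9])² = 0.25/(log₁₀[0.00138 + 0.000991])² = 0.25/(-2.626)² = 0.03627.
Darcy-Weisbach: ΔP = f(L/D)(ρV²/2) = 0.03627·(11.5/0.0769)·(991·0.1931²/2) = 0.03627·149.5·18.48 = 100.2 Pa.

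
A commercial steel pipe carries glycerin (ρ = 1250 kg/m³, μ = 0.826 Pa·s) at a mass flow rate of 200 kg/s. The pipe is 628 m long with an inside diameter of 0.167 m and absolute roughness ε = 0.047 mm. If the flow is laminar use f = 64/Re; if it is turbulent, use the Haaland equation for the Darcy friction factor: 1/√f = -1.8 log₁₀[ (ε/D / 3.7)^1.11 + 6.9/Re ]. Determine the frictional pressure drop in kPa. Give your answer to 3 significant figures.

A = πD²/4 = π(0.167)²/4 = 0.0219 m²; mean velocity V = ṁ/(ρA) = 200/(1250 · 0.0219) = 7.305 m/s.
Reynolds number Re = ρVD/μ = 1250 · 7.305 · 0.167 / 0.826 = 1846.
Re < 2300 → laminar flow, so f = 64/Re = 64/1846 = 0.03467 (the turbulent correlation is not needed).
Darcy-Weisbach: ΔP = f(L/D)(ρV²/2) = 0.03467·(628/0.167)·(1250·7.305²/2) = 0.03467·3760·3.335e+04 = 4.348e+06 Pa.
ΔP = 4.348e+06 Pa = 4350 kPa.

ΔP ≈ 4350 kPa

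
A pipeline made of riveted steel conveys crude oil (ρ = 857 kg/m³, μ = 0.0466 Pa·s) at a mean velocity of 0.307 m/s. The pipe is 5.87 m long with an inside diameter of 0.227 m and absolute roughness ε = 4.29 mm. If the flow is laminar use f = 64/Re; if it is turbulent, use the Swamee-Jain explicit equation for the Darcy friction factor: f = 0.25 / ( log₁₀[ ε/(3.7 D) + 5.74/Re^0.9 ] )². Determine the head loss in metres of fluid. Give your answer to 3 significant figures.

h_f ≈ 0.00620 m

Reynolds number Re = ρVD/μ = 857 · 0.307 · 0.227 / 0.0466 = 1282.
Re < 2300 → laminar flow, so f = 64/Re = 64/1282 = 0.04994 (the turbulent correlation is not needed).
Darcy-Weisbach: ΔP = f(L/D)(ρV²/2) = 0.04994·(5.87/0.227)·(857·0.307²/2) = 0.04994·25.86·40.39 = 52.15 Pa.
Head loss h_f = ΔP/(ρg) = 52.15/(857·9.81) = 0.00620 m.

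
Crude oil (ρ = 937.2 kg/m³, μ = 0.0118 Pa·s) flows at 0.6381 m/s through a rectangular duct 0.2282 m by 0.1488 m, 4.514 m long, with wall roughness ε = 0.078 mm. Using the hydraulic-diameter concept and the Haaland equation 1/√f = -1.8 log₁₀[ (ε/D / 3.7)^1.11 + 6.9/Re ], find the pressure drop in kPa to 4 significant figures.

Hydraulic diameter D_h = 4A/P = 4·(0.2282·0.1488)/(2·(0.2282+0.1488)) = 0.1358/0.754 = 0.1801 m.
Re = ρVD_h/μ = 937.2·0.6381·0.1801/0.0118 = 9129.
ε/D_h = 7.8e-05/0.1801 = 0.000433; Haaland gives 1/√f = -1.8 log₁₀[4.32e-05+0.000756] = 5.575, so f = 0.03217.
ΔP = f(L/D_h)(ρV²/2) = 0.03217·4.514/0.1801·190.8 = 153.8 Pa.
ΔP = 0.1538 kPa.

ΔP ≈ 0.1538 kPa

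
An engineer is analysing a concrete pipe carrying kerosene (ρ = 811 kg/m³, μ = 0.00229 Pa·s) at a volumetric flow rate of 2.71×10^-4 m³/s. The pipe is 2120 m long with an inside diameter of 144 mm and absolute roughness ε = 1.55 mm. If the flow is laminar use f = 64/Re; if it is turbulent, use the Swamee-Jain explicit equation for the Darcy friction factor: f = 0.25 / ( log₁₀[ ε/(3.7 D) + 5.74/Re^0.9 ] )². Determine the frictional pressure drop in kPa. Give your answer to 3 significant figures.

ΔP ≈ 0.125 kPa

Cross-sectional area A = πD²/4 = π(0.144)²/4 = 0.01629 m²; mean velocity V = Q/A = 0.000271/0.01629 = 0.01664 m/s.
Reynolds number Re = ρVD/μ = 811 · 0.01664 · 0.144 / 0.00229 = 848.6.
Re < 2300 → laminar flow, so f = 64/Re = 64/848.6 = 0.07542 (the turbulent correlation is not needed).
Darcy-Weisbach: ΔP = f(L/D)(ρV²/2) = 0.07542·(2120/0.144)·(811·0.01664²/2) = 0.07542·1.472e+04·0.1123 = 124.7 Pa.
ΔP = 124.7 Pa = 0.125 kPa.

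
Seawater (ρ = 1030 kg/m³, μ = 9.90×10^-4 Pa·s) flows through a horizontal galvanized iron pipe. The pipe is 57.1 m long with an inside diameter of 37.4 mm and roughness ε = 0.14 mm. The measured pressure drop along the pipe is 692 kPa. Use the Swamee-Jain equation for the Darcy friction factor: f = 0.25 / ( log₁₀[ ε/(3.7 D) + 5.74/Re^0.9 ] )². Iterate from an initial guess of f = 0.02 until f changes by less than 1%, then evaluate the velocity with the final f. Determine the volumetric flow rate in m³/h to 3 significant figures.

Rearranging Darcy-Weisbach: V = √(2·ΔP·D/(f·L·ρ)). With ε/D = 0.00014/0.0374 = 0.00374, iterate starting from f = 0.02:
  f = 0.02 → V = √(2·6.92e+05·0.0374/(0.02·57.1·1030)) = 6.634 m/s; Re = ρVD/μ = 2.581e+05; f → 0.02848
  f = 0.02848 → V = 5.559 m/s; Re = 2.163e+05; f → 0.02858
Converged (Δf/f < 1%). With the final f = 0.02858: V = √(2·6.92e+05·0.0374/(0.02858·57.1·1030)) = 5.549 m/s.
Q = V·A = 5.549·(π/4·0.0374²) = 0.006097 m³/s = 21.9 m³/h.

Q ≈ 21.9 m³/h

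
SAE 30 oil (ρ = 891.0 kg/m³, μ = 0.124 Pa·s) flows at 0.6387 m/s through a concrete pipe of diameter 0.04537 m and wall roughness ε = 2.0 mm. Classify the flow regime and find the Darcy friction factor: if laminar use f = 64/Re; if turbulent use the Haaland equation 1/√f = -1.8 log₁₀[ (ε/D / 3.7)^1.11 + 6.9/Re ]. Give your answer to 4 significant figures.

Re = ρVD/μ = 891·0.6387·0.04537/0.124 = 208.2.
Re < 2300 → laminar, so f = 64/Re = 0.3074 (roughness is irrelevant in laminar flow).

f ≈ 0.3074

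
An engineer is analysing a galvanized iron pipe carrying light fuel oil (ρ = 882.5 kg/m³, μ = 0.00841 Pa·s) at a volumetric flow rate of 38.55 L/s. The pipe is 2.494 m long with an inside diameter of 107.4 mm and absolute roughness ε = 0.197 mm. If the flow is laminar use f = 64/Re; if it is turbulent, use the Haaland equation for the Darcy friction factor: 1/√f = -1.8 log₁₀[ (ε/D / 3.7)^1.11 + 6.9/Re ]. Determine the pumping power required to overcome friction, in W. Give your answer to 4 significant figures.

P ≈ 186.0 W

Q = 38.55 L/s = 38.55/1000 = 0.03855 m³/s.
Cross-sectional area A = πD²/4 = π(0.1074)²/4 = 0.009059 m²; mean velocity V = Q/A = 0.03855/0.009059 = 4.255 m/s.
Reynolds number Re = ρVD/μ = 882.5 · 4.255 · 0.1074 / 0.00841 = 4.796e+04.
Re > 4000 → turbulent. Relative roughness ε/D = 0.000197/0.1074 = 0.00183. Haaland: 1/√f = -1.8 log₁₀[(0.00183/3.7)^1.11 + 6.9/4.796e+04] = -1.8 log₁₀[0.000215 + 0.000144] = 6.202, so f = 0.026.
Darcy-Weisbach: ΔP = f(L/D)(ρV²/2) = 0.026·(2.494/0.1074)·(882.5·4.255²/2) = 0.026·23.22·7990 = 4824 Pa.
Pumping power P = QΔP = 0.03855·4824 = 185.96 W = 186.0 W.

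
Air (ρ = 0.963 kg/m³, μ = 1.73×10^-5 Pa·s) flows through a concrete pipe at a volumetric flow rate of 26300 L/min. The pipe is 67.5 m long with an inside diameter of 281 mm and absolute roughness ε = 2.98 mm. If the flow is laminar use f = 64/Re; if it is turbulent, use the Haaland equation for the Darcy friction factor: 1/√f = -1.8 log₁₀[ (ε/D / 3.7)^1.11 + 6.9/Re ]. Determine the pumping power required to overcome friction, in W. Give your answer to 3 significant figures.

Q = 26300 L/min = 26300/60000 = 0.4383 m³/s.
Cross-sectional area A = πD²/4 = π(0.281)²/4 = 0.06202 m²; mean velocity V = Q/A = 0.4383/0.06202 = 7.068 m/s.
Reynolds number Re = ρVD/μ = 0.963 · 7.068 · 0.281 / 1.73e-05 = 1.106e+05.
Re > 4000 → turbulent. Relative roughness ε/D = 0.00298/0.281 = 0.0106. Haaland: 1/√f = -1.8 log₁₀[(0.0106/3.7)^1.11 + 6.9/1.106e+05] = -1.8 log₁₀[0.00151 + 6.24e-05] = 5.049, so f = 0.03923.
Darcy-Weisbach: ΔP = f(L/D)(ρV²/2) = 0.03923·(67.5/0.281)·(0.963·7.068²/2) = 0.03923·240.2·24.05 = 226.7 Pa.
Pumping power P = QΔP = 0.4383·226.7 = 99.37 W = 99.4 W.

P ≈ 99.4 W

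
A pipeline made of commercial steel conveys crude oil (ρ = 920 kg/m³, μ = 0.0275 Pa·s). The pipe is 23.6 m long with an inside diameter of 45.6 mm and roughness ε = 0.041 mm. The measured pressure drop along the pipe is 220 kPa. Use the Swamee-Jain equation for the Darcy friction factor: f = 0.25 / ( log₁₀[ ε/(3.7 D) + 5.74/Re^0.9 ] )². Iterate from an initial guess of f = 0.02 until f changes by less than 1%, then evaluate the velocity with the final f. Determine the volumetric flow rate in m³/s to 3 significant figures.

Q ≈ 0.00846 m³/s

Rearranging Darcy-Weisbach: V = √(2·ΔP·D/(f·L·ρ)). With ε/D = 4.1e-05/0.0456 = 0.000899, iterate starting from f = 0.02:
  f = 0.02 → V = √(2·2.2e+05·0.0456/(0.02·23.6·920)) = 6.797 m/s; Re = ρVD/μ = 1.037e+04; f → 0.03222
  f = 0.03222 → V = 5.356 m/s; Re = 8170; f → 0.03417
  f = 0.03417 → V = 5.201 m/s; Re = 7934; f → 0.03442
Converged (Δf/f < 1%). With the final f = 0.03442: V = √(2·2.2e+05·0.0456/(0.03442·23.6·920)) = 5.181 m/s.
Q = V·A = 5.181·(π/4·0.0456²) = 0.008462 m³/s = 0.00846 m³/s.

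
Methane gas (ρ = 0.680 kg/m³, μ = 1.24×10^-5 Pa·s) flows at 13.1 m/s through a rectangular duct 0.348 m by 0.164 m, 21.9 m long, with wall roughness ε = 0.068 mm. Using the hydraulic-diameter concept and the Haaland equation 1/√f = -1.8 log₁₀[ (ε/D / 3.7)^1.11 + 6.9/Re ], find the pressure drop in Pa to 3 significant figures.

Hydraulic diameter D_h = 4A/P = 4·(0.348·0.164)/(2·(0.348+0.164)) = 0.2283/1.024 = 0.2229 m.
Re = ρVD_h/μ = 0.68·13.1·0.2229/1.24e-05 = 1.602e+05.
ε/D_h = 6.8e-05/0.2229 = 0.000305; Haaland gives 1/√f = -1.8 log₁₀[2.93e-05+4.31e-05] = 7.453, so f = 0.018.
ΔP = f(L/D_h)(ρV²/2) = 0.018·21.9/0.2229·58.35 = 103.2 Pa.

ΔP ≈ 103 Pa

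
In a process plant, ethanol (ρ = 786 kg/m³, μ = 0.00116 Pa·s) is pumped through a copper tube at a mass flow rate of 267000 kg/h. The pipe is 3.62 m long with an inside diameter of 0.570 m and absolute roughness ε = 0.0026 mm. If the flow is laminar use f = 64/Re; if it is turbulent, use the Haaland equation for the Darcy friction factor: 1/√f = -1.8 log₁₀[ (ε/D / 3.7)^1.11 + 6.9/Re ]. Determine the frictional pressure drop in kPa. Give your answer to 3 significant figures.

ṁ = 267000 kg/h = 267000/3600 = 74.17 kg/s.
A = πD²/4 = π(0.57)²/4 = 0.2552 m²; mean velocity V = ṁ/(ρA) = 74.17/(786 · 0.2552) = 0.3698 m/s.
Reynolds number Re = ρVD/μ = 786 · 0.3698 · 0.57 / 0.00116 = 1.428e+05.
Re > 4000 → turbulent. Relative roughness ε/D = 2.6e-06/0.57 = 4.56e-06. Haaland: 1/√f = -1.8 log₁₀[(4.56e-06/3.7)^1.11 + 6.9/1.428e+05] = -1.8 log₁₀[2.76e-07 + 4.83e-05] = 7.764, so f = 0.01659.
Darcy-Weisbach: ΔP = f(L/D)(ρV²/2) = 0.01659·(3.62/0.57)·(786·0.3698²/2) = 0.01659·6.351·53.74 = 5.661 Pa.
ΔP = 5.661 Pa = 0.00566 kPa.

ΔP ≈ 0.00566 kPa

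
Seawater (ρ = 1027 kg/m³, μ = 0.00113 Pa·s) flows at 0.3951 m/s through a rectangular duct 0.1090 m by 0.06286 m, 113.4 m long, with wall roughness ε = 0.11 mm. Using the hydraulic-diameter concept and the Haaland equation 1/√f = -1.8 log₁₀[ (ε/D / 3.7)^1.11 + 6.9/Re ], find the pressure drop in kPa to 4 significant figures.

ΔP ≈ 3.042 kPa

Hydraulic diameter D_h = 4A/P = 4·(0.109·0.06286)/(2·(0.109+0.06286)) = 0.02741/0.3437 = 0.07974 m.
Re = ρVD_h/μ = 1027·0.3951·0.07974/0.00113 = 2.863e+04.
ε/D_h = 0.00011/0.07974 = 0.00138; Haaland gives 1/√f = -1.8 log₁₀[0.000156+0.000241] = 6.121, so f = 0.02669.
ΔP = f(L/D_h)(ρV²/2) = 0.02669·113.4/0.07974·80.16 = 3042 Pa.
ΔP = 3.042 kPa.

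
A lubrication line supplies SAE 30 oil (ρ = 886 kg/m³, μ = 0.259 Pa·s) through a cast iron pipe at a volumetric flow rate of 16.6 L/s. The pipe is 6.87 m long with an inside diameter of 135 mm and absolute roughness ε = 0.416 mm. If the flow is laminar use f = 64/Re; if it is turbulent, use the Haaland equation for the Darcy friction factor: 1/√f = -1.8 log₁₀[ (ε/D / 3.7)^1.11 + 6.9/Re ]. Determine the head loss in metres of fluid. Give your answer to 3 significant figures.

Q = 16.6 L/s = 16.6/1000 = 0.0166 m³/s.
Cross-sectional area A = πD²/4 = π(0.135)²/4 = 0.01431 m²; mean velocity V = Q/A = 0.0166/0.01431 = 1.16 m/s.
Reynolds number Re = ρVD/μ = 886 · 1.16 · 0.135 / 0.259 = 535.6.
Re < 2300 → laminar flow, so f = 64/Re = 64/535.6 = 0.1195 (the turbulent correlation is not needed).
Darcy-Weisbach: ΔP = f(L/D)(ρV²/2) = 0.1195·(6.87/0.135)·(886·1.16²/2) = 0.1195·50.89·595.8 = 3623 Pa.
Head loss h_f = ΔP/(ρg) = 3623/(886·9.81) = 0.417 m.

h_f ≈ 0.417 m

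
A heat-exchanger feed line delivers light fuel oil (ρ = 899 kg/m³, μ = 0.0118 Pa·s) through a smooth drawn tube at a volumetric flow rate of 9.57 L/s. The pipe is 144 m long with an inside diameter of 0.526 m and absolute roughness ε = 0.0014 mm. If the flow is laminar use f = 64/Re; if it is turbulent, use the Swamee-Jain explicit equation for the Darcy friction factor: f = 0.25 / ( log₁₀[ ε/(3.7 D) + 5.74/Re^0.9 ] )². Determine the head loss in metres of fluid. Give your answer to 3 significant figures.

Q = 9.57 L/s = 9.57/1000 = 0.00957 m³/s.
Cross-sectional area A = πD²/4 = π(0.526)²/4 = 0.2173 m²; mean velocity V = Q/A = 0.00957/0.2173 = 0.04404 m/s.
Reynolds number Re = ρVD/μ = 899 · 0.04404 · 0.526 / 0.0118 = 1765.
Re < 2300 → laminar flow, so f = 64/Re = 64/1765 = 0.03626 (the turbulent correlation is not needed).
Darcy-Weisbach: ΔP = f(L/D)(ρV²/2) = 0.03626·(144/0.526)·(899·0.04404²/2) = 0.03626·273.8·0.8718 = 8.655 Pa.
Head loss h_f = ΔP/(ρg) = 8.655/(899·9.81) = 9.81×10^-4 m.

h_f ≈ 9.81×10^-4 m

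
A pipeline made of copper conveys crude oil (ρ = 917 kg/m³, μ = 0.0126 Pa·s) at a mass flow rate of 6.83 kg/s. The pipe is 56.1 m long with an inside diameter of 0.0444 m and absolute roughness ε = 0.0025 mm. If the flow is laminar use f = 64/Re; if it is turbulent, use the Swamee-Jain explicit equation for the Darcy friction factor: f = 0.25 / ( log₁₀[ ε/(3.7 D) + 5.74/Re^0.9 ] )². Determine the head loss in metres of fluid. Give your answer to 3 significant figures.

h_f ≈ 41.2 m

A = πD²/4 = π(0.0444)²/4 = 0.001548 m²; mean velocity V = ṁ/(ρA) = 6.83/(917 · 0.001548) = 4.811 m/s.
Reynolds number Re = ρVD/μ = 917 · 4.811 · 0.0444 / 0.0126 = 1.554e+04.
Re > 4000 → turbulent. Relative roughness ε/D = 2.5e-06/0.0444 = 5.63e-05. Swamee-Jain: f = 0.25/(log₁₀[5.63e-05/3.7 + 5.74/1.554e+04^0.9])² = 0.25/(log₁₀[1.52e-05 + 0.000969])² = 0.25/(-3.007)² = 0.02765.
Darcy-Weisbach: ΔP = f(L/D)(ρV²/2) = 0.02765·(56.1/0.0444)·(917·4.811²/2) = 0.02765·1264·1.061e+04 = 3.707e+05 Pa.
Head loss h_f = ΔP/(ρg) = 3.707e+05/(917·9.81) = 41.2 m.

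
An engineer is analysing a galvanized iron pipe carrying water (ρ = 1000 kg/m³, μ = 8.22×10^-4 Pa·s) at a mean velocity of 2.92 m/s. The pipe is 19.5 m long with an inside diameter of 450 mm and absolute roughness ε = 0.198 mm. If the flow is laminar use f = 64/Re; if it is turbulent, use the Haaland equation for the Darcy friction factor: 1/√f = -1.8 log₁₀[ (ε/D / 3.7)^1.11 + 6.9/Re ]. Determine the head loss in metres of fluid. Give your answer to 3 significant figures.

h_f ≈ 0.312 m

Reynolds number Re = ρVD/μ = 1000 · 2.92 · 0.45 / 0.000822 = 1.599e+06.
Re > 4000 → turbulent. Relative roughness ε/D = 0.000198/0.45 = 0.00044. Haaland: 1/√f = -1.8 log₁₀[(0.00044/3.7)^1.11 + 6.9/1.599e+06] = -1.8 log₁₀[4.4e-05 + 4.32e-06] = 7.769, so f = 0.01657.
Darcy-Weisbach: ΔP = f(L/D)(ρV²/2) = 0.01657·(19.5/0.45)·(1000·2.92²/2) = 0.01657·43.33·4263 = 3061 Pa.
Head loss h_f = ΔP/(ρg) = 3061/(1000·9.81) = 0.312 m.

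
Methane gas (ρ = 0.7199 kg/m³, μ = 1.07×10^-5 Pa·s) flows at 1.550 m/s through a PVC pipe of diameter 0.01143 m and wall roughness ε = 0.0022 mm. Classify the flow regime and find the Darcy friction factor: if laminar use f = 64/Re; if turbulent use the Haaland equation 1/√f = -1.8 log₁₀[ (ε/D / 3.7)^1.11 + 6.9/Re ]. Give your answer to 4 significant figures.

Re = ρVD/μ = 0.7199·1.55·0.01143/1.07e-05 = 1192.
Re < 2300 → laminar, so f = 64/Re = 0.05369 (roughness is irrelevant in laminar flow).

f ≈ 0.05369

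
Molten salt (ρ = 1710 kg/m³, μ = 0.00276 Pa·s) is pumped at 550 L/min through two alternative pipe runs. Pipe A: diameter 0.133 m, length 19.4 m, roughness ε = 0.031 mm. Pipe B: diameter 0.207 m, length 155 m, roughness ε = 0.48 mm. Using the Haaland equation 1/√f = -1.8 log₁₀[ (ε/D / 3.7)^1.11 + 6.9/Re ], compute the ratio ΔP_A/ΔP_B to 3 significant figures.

Pipe A: V = Q/A = 0.009167/0.01389 = 0.6598 m/s; Re = 5.437e+04; ε/D = 0.000233; Haaland → f = 0.02106; ΔP_A = f(L/D)(ρV²/2) = 1144 Pa.
Pipe B: V = Q/A = 0.009167/0.03365 = 0.2724 m/s; Re = 3.493e+04; ε/D = 0.00232; Haaland → f = 0.02796; ΔP_B = f(L/D)(ρV²/2) = 1328 Pa.
ΔP_A/ΔP_B = 1144/1328 = 0.861.

ΔP_A/ΔP_B ≈ 0.861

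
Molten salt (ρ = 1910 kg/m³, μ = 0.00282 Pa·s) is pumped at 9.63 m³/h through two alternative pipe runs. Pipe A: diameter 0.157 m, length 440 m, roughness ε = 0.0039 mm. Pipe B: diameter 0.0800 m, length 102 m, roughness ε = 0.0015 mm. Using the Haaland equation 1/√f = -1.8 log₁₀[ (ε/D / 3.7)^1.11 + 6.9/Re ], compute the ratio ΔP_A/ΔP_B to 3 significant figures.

ΔP_A/ΔP_B ≈ 0.175

Pipe A: V = Q/A = 0.002675/0.01936 = 0.1382 m/s; Re = 1.469e+04; ε/D = 2.48e-05; Haaland → f = 0.02789; ΔP_A = f(L/D)(ρV²/2) = 1425 Pa.
Pipe B: V = Q/A = 0.002675/0.005027 = 0.5322 m/s; Re = 2.884e+04; ε/D = 1.88e-05; Haaland → f = 0.02357; ΔP_B = f(L/D)(ρV²/2) = 8128 Pa.
ΔP_A/ΔP_B = 1425/8128 = 0.175.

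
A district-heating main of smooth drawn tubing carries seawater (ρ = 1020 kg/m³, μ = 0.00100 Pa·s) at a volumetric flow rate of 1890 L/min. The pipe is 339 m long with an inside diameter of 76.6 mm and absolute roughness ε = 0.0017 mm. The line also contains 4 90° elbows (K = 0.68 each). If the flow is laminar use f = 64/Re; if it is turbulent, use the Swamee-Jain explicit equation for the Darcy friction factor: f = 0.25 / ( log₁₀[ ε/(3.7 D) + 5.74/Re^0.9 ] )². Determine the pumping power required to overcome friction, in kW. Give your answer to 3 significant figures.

P ≈ 46.2 kW

Q = 1890 L/min = 1890/60000 = 0.0315 m³/s.
Cross-sectional area A = πD²/4 = π(0.0766)²/4 = 0.004608 m²; mean velocity V = Q/A = 0.0315/0.004608 = 6.835 m/s.
Reynolds number Re = ρVD/μ = 1020 · 6.835 · 0.0766 / 0.001 = 5.341e+05.
Re > 4000 → turbulent. Relative roughness ε/D = 1.7e-06/0.0766 = 2.22e-05. Swamee-Jain: f = 0.25/(log₁₀[2.22e-05/3.7 + 5.74/5.341e+05^0.9])² = 0.25/(log₁₀[6e-06 + 4.02e-05])² = 0.25/(-4.336)² = 0.0133.
Total minor-loss coefficient ΣK = 4·0.68 = 2.72.
ΔP = [f·L/D + ΣK]·(ρV²/2) = [0.0133·339/0.0766 + 2.72]·(1020·6.835²/2) = [58.86 + 2.72]·2.383e+04 = 1.467e+06 Pa.
Pumping power P = QΔP = 0.0315·1.467e+06 = 46220 W = 46.2 kW.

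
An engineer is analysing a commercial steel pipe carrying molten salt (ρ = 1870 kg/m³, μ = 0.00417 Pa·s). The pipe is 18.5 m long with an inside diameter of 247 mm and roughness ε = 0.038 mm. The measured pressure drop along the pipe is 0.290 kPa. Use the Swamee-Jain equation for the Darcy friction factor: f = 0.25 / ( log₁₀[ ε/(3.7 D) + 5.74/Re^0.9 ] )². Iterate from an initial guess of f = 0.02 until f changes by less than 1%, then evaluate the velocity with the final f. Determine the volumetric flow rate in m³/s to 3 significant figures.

Q ≈ 0.0210 m³/s

Rearranging Darcy-Weisbach: V = √(2·ΔP·D/(f·L·ρ)). With ε/D = 3.8e-05/0.247 = 0.000154, iterate starting from f = 0.02:
  f = 0.02 → V = √(2·290·0.247/(0.02·18.5·1870)) = 0.455 m/s; Re = ρVD/μ = 5.04e+04; f → 0.02134
  f = 0.02134 → V = 0.4405 m/s; Re = 4.879e+04; f → 0.02148
Converged (Δf/f < 1%). With the final f = 0.02148: V = √(2·290·0.247/(0.02148·18.5·1870)) = 0.439 m/s.
Q = V·A = 0.439·(π/4·0.247²) = 0.02104 m³/s = 0.0210 m³/s.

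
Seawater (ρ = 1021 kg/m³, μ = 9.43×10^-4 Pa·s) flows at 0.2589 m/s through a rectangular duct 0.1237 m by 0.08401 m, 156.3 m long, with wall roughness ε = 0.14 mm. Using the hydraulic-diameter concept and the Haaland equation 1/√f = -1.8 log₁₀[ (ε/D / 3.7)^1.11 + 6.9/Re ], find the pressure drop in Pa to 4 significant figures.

Hydraulic diameter D_h = 4A/P = 4·(0.1237·0.08401)/(2·(0.1237+0.08401)) = 0.04157/0.4154 = 0.1001 m.
Re = ρVD_h/μ = 1021·0.2589·0.1001/0.000943 = 2.805e+04.
ε/D_h = 0.00014/0.1001 = 0.0014; Haaland gives 1/√f = -1.8 log₁₀[0.000159+0.000246] = 6.107, so f = 0.02682.
ΔP = f(L/D_h)(ρV²/2) = 0.02682·156.3/0.1001·34.22 = 1433 Pa.

ΔP ≈ 1433 Pa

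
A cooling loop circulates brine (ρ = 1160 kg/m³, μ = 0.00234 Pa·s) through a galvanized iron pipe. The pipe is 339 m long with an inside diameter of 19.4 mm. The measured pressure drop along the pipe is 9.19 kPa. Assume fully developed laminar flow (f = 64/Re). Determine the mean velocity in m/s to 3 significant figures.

V ≈ 0.136 m/s

For laminar flow, f = 64/Re with Re = ρVD/μ, so Darcy-Weisbach reduces to ΔP = 32μLV/D². Solving for V: V = ΔP·D²/(32μL) = 9190·(0.0194)²/(32·0.00234·339) = 0.1363 m/s.
Check: Re = ρVD/μ = 1160·0.1363·0.0194/0.00234 = 1310 < 2300, so the laminar assumption holds.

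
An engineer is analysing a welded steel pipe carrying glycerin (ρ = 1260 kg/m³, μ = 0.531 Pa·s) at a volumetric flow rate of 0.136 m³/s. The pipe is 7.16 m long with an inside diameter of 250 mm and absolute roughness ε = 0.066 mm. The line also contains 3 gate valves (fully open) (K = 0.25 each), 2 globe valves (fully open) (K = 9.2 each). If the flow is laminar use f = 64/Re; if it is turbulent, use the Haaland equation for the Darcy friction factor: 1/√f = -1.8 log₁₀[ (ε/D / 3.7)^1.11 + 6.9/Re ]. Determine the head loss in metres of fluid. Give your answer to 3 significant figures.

h_f ≈ 7.93 m

Cross-sectional area A = πD²/4 = π(0.25)²/4 = 0.04909 m²; mean velocity V = Q/A = 0.136/0.04909 = 2.771 m/s.
Reynolds number Re = ρVD/μ = 1260 · 2.771 · 0.25 / 0.531 = 1644.
Re < 2300 → laminar flow, so f = 64/Re = 64/1644 = 0.03894 (the turbulent correlation is not needed).
Total minor-loss coefficient ΣK = 3·0.25 + 2·9.2 = 19.1.
ΔP = [f·L/D + ΣK]·(ρV²/2) = [0.03894·7.16/0.25 + 19.1]·(1260·2.771²/2) = [1.115 + 19.1]·4836 = 9.8e+04 Pa.
Head loss h_f = ΔP/(ρg) = 9.8e+04/(1260·9.81) = 7.93 m.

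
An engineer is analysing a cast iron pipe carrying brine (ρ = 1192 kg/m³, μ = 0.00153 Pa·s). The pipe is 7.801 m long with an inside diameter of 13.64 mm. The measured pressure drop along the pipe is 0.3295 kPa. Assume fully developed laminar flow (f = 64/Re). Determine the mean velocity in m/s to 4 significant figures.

For laminar flow, f = 64/Re with Re = ρVD/μ, so Darcy-Weisbach reduces to ΔP = 32μLV/D². Solving for V: V = ΔP·D²/(32μL) = 329.5·(0.01364)²/(32·0.00153·7.801) = 0.1605 m/s.
Check: Re = ρVD/μ = 1192·0.1605·0.01364/0.00153 = 1706 < 2300, so the laminar assumption holds.

V ≈ 0.1605 m/s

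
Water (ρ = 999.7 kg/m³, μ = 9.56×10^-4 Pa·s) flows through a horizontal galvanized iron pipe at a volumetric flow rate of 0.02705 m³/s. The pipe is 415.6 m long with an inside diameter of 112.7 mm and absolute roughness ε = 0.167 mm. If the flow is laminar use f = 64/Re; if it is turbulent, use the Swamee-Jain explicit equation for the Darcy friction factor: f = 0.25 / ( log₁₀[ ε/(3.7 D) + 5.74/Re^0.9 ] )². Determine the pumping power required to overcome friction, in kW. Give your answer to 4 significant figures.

Cross-sectional area A = πD²/4 = π(0.1127)²/4 = 0.009976 m²; mean velocity V = Q/A = 0.02705/0.009976 = 2.712 m/s.
Reynolds number Re = ρVD/μ = 999.7 · 2.712 · 0.1127 / 0.000956 = 3.196e+05.
Re > 4000 → turbulent. Relative roughness ε/D = 0.000167/0.1127 = 0.00148. Swamee-Jain: f = 0.25/(log₁₀[0.00148/3.7 + 5.74/3.196e+05^0.9])² = 0.25/(log₁₀[0.0004 + 6.38e-05])² = 0.25/(-3.333)² = 0.0225.
Darcy-Weisbach: ΔP = f(L/D)(ρV²/2) = 0.0225·(415.6/0.1127)·(999.7·2.712²/2) = 0.0225·3688·3675 = 3.05e+05 Pa.
Pumping power P = QΔP = 0.02705·3.05e+05 = 8249.6 W = 8.250 kW.

P ≈ 8.250 kW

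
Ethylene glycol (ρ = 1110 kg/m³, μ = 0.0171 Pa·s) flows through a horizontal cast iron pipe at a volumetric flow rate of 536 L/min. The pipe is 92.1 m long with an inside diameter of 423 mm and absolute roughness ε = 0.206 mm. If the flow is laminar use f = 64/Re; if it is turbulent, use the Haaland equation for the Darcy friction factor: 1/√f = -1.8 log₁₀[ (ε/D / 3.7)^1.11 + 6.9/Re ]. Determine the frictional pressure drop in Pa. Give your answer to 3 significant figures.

Q = 536 L/min = 536/60000 = 0.008933 m³/s.
Cross-sectional area A = πD²/4 = π(0.423)²/4 = 0.1405 m²; mean velocity V = Q/A = 0.008933/0.1405 = 0.06357 m/s.
Reynolds number Re = ρVD/μ = 1110 · 0.06357 · 0.423 / 0.0171 = 1745.
Re < 2300 → laminar flow, so f = 64/Re = 64/1745 = 0.03667 (the turbulent correlation is not needed).
Darcy-Weisbach: ΔP = f(L/D)(ρV²/2) = 0.03667·(92.1/0.423)·(1110·0.06357²/2) = 0.03667·217.7·2.243 = 17.9 Pa.

ΔP ≈ 17.9 Pa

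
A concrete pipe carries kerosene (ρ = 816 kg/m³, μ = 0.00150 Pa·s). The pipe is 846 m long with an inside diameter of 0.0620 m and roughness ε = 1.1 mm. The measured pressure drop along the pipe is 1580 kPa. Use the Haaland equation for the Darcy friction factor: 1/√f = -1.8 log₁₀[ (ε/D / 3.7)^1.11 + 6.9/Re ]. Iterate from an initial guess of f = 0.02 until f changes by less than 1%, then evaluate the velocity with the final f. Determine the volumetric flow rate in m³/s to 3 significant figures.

Q ≈ 0.00741 m³/s

Rearranging Darcy-Weisbach: V = √(2·ΔP·D/(f·L·ρ)). With ε/D = 0.0011/0.062 = 0.0177, iterate starting from f = 0.02:
  f = 0.02 → V = √(2·1.58e+06·0.062/(0.02·846·816)) = 3.767 m/s; Re = ρVD/μ = 1.271e+05; f → 0.04689
  f = 0.04689 → V = 2.46 m/s; Re = 8.298e+04; f → 0.04706
Converged (Δf/f < 1%). With the final f = 0.04706: V = √(2·1.58e+06·0.062/(0.04706·846·816)) = 2.456 m/s.
Q = V·A = 2.456·(π/4·0.062²) = 0.007414 m³/s = 0.00741 m³/s.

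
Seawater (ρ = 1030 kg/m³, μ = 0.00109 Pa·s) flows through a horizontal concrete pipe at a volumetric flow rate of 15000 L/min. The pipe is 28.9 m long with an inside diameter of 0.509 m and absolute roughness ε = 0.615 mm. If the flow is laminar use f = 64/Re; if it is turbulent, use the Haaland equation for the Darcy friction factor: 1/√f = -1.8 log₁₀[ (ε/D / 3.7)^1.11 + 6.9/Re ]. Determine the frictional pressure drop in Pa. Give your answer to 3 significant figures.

Q = 15000 L/min = 15000/60000 = 0.25 m³/s.
Cross-sectional area A = πD²/4 = π(0.509)²/4 = 0.2035 m²; mean velocity V = Q/A = 0.25/0.2035 = 1.229 m/s.
Reynolds number Re = ρVD/μ = 1030 · 1.229 · 0.509 / 0.00109 = 5.909e+05.
Re > 4000 → turbulent. Relative roughness ε/D = 0.000615/0.509 = 0.00121. Haaland: 1/√f = -1.8 log₁₀[(0.00121/3.7)^1.11 + 6.9/5.909e+05] = -1.8 log₁₀[0.000135 + 1.17e-05] = 6.9, so f = 0.021.
Darcy-Weisbach: ΔP = f(L/D)(ρV²/2) = 0.021·(28.9/0.509)·(1030·1.229²/2) = 0.021·56.78·777.4 = 927 Pa.

ΔP ≈ 927 Pa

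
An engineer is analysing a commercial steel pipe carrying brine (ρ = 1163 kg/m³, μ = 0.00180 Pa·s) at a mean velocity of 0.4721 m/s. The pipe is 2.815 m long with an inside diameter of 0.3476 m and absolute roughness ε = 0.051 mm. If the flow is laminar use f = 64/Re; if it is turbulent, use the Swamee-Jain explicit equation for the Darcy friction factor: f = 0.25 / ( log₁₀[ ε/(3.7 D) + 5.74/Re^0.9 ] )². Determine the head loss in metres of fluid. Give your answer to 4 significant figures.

Reynolds number Re = ρVD/μ = 1163 · 0.4721 · 0.3476 / 0.0018 = 1.06e+05.
Re > 4000 → turbulent. Relative roughness ε/D = 5.1e-05/0.3476 = 0.000147. Swamee-Jain: f = 0.25/(log₁₀[0.000147/3.7 + 5.74/1.06e+05^0.9])² = 0.25/(log₁₀[3.97e-05 + 0.000172])² = 0.25/(-3.674)² = 0.01852.
Darcy-Weisbach: ΔP = f(L/D)(ρV²/2) = 0.01852·(2.815/0.3476)·(1163·0.4721²/2) = 0.01852·8.098·129.6 = 19.44 Pa.
Head loss h_f = ΔP/(ρg) = 19.44/(1163·9.81) = 0.001704 m.

h_f ≈ 0.001704 m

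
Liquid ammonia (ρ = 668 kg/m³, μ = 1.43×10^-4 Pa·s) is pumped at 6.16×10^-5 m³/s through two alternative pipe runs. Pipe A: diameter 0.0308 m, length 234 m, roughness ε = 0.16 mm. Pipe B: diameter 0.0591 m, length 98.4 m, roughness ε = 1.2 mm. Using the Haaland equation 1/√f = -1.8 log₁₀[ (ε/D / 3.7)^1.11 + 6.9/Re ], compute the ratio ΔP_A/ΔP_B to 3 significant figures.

Pipe A: V = Q/A = 6.16e-05/0.0007451 = 0.08268 m/s; Re = 1.19e+04; ε/D = 0.00519; Haaland → f = 0.03672; ΔP_A = f(L/D)(ρV²/2) = 637 Pa.
Pipe B: V = Q/A = 6.16e-05/0.002743 = 0.02246 m/s; Re = 6199; ε/D = 0.0203; Haaland → f = 0.05468; ΔP_B = f(L/D)(ρV²/2) = 15.33 Pa.
ΔP_A/ΔP_B = 637/15.33 = 41.5.

ΔP_A/ΔP_B ≈ 41.5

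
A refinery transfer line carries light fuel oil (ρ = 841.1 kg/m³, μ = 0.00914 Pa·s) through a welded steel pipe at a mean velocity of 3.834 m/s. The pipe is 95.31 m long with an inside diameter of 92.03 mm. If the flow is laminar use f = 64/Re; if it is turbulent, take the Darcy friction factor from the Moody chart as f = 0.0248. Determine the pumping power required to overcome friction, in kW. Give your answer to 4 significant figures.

P ≈ 4.049 kW

Reynolds number Re = ρVD/μ = 841.1 · 3.834 · 0.09203 / 0.00914 = 3.247e+04.
Re > 4000 → turbulent; use the Moody-chart value f = 0.0248.
Darcy-Weisbach: ΔP = f(L/D)(ρV²/2) = 0.0248·(95.31/0.09203)·(841.1·3.834²/2) = 0.0248·1036·6182 = 1.588e+05 Pa.
Q = V·A = 3.834·0.006652 = 0.0255 m³/s.
Pumping power P = QΔP = 0.0255·1.588e+05 = 4049.3 W = 4.049 kW.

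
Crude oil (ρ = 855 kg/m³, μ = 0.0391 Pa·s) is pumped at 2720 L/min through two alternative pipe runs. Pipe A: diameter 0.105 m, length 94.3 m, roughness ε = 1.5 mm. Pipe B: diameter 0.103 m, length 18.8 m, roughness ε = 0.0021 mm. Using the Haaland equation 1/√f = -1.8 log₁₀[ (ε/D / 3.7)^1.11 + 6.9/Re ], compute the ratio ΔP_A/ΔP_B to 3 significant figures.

Pipe A: V = Q/A = 0.04533/0.008659 = 5.235 m/s; Re = 1.202e+04; ε/D = 0.0143; Haaland → f = 0.0466; ΔP_A = f(L/D)(ρV²/2) = 4.904e+05 Pa.
Pipe B: V = Q/A = 0.04533/0.008332 = 5.441 m/s; Re = 1.225e+04; ε/D = 2.04e-05; Haaland → f = 0.02925; ΔP_B = f(L/D)(ρV²/2) = 6.756e+04 Pa.
ΔP_A/ΔP_B = 4.904e+05/6.756e+04 = 7.26.

ΔP_A/ΔP_B ≈ 7.26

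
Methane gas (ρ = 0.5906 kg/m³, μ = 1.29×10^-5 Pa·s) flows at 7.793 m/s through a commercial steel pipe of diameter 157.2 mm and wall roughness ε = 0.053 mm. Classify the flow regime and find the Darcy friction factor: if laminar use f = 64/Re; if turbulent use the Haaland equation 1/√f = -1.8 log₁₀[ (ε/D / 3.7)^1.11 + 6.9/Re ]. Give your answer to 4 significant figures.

Re = ρVD/μ = 0.5906·7.793·0.1572/1.29e-05 = 5.609e+04.
Re > 4000 → turbulent. ε/D = 5.3e-05/0.1572 = 0.000337; Haaland: 1/√f = -1.8 log₁₀[3.27e-05 + 0.000123] = 6.854, so f = 0.02129.

f ≈ 0.02129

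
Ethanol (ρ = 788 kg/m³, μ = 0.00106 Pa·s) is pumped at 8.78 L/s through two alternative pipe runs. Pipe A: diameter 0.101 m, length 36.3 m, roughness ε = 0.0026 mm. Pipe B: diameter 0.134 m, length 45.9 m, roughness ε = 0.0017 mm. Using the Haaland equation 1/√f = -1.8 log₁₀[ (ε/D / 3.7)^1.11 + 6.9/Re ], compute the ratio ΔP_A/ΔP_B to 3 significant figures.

Pipe A: V = Q/A = 0.00878/0.008012 = 1.096 m/s; Re = 8.228e+04; ε/D = 2.57e-05; Haaland → f = 0.01866; ΔP_A = f(L/D)(ρV²/2) = 3174 Pa.
Pipe B: V = Q/A = 0.00878/0.0141 = 0.6226 m/s; Re = 6.202e+04; ε/D = 1.27e-05; Haaland → f = 0.01978; ΔP_B = f(L/D)(ρV²/2) = 1035 Pa.
ΔP_A/ΔP_B = 3174/1035 = 3.07.

ΔP_A/ΔP_B ≈ 3.07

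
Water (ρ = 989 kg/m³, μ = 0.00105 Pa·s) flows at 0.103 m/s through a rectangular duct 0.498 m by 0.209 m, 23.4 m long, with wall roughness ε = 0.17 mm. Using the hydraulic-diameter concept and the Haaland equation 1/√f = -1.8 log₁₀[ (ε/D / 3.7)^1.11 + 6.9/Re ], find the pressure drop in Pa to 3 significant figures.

Hydraulic diameter D_h = 4A/P = 4·(0.498·0.209)/(2·(0.498+0.209)) = 0.4163/1.414 = 0.2944 m.
Re = ρVD_h/μ = 989·0.103·0.2944/0.00105 = 2.856e+04.
ε/D_h = 0.00017/0.2944 = 0.000577; Haaland gives 1/√f = -1.8 log₁₀[5.95e-05+0.000242] = 6.338, so f = 0.02489.
ΔP = f(L/D_h)(ρV²/2) = 0.02489·23.4/0.2944·5.246 = 10.38 Pa.

ΔP ≈ 10.4 Pa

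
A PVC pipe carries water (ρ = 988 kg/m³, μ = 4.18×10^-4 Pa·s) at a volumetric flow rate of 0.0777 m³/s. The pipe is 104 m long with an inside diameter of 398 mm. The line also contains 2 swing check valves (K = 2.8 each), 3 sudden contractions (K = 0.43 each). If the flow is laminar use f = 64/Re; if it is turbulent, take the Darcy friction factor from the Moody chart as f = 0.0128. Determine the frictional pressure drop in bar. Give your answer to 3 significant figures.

ΔP ≈ 0.0197 bar

Cross-sectional area A = πD²/4 = π(0.398)²/4 = 0.1244 m²; mean velocity V = Q/A = 0.0777/0.1244 = 0.6245 m/s.
Reynolds number Re = ρVD/μ = 988 · 0.6245 · 0.398 / 0.000418 = 5.875e+05.
Re > 4000 → turbulent; use the Moody-chart value f = 0.0128.
Total minor-loss coefficient ΣK = 2·2.8 + 3·0.43 = 6.89.
ΔP = [f·L/D + ΣK]·(ρV²/2) = [0.0128·104/0.398 + 6.89]·(988·0.6245²/2) = [3.345 + 6.89]·192.7 = 1972 Pa.
ΔP = 1972 Pa = 0.0197 bar.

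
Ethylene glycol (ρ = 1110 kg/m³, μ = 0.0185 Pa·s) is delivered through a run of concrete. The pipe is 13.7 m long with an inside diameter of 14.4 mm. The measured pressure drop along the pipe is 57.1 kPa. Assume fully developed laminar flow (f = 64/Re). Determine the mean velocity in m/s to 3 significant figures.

V ≈ 1.46 m/s

For laminar flow, f = 64/Re with Re = ρVD/μ, so Darcy-Weisbach reduces to ΔP = 32μLV/D². Solving for V: V = ΔP·D²/(32μL) = 5.71e+04·(0.0144)²/(32·0.0185·13.7) = 1.46 m/s.
Check: Re = ρVD/μ = 1110·1.46·0.0144/0.0185 = 1261 < 2300, so the laminar assumption holds.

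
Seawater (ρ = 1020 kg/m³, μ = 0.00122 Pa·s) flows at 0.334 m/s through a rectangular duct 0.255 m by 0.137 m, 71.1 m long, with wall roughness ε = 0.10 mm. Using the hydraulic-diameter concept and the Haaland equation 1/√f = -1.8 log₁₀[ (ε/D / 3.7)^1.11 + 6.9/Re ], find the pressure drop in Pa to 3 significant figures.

Hydraulic diameter D_h = 4A/P = 4·(0.255·0.137)/(2·(0.255+0.137)) = 0.1397/0.784 = 0.1782 m.
Re = ρVD_h/μ = 1020·0.334·0.1782/0.00122 = 4.977e+04.
ε/D_h = 0.0001/0.1782 = 0.000561; Haaland gives 1/√f = -1.8 log₁₀[5.76e-05+0.000139] = 6.673, so f = 0.02246.
ΔP = f(L/D_h)(ρV²/2) = 0.02246·71.1/0.1782·56.89 = 509.7 Pa.

ΔP ≈ 510 Pa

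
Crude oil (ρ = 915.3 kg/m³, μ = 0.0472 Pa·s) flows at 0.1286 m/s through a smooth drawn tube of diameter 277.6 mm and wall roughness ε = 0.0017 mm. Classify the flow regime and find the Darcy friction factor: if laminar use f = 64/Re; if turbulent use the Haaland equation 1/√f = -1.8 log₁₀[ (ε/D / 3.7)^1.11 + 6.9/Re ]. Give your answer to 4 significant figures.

f ≈ 0.09245

Re = ρVD/μ = 915.3·0.1286·0.2776/0.0472 = 692.3.
Re < 2300 → laminar, so f = 64/Re = 0.09245 (roughness is irrelevant in laminar flow).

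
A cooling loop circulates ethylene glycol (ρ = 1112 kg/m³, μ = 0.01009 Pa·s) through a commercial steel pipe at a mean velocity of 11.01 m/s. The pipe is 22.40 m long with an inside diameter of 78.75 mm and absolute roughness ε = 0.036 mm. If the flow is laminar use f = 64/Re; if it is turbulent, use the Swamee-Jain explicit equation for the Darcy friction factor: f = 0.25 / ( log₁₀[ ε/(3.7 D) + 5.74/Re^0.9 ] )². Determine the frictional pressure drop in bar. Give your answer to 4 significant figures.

Reynolds number Re = ρVD/μ = 1112 · 11.01 · 0.07875 / 0.0101 = 9.555e+04.
Re > 4000 → turbulent. Relative roughness ε/D = 3.6e-05/0.07875 = 0.000457. Swamee-Jain: f = 0.25/(log₁₀[0.000457/3.7 + 5.74/9.555e+04^0.9])² = 0.25/(log₁₀[0.000124 + 0.000189])² = 0.25/(-3.505)² = 0.02035.
Darcy-Weisbach: ΔP = f(L/D)(ρV²/2) = 0.02035·(22.4/0.07875)·(1112·11.01²/2) = 0.02035·284.4·6.74e+04 = 3.901e+05 Pa.
ΔP = 3.901e+05 Pa = 3.901 bar.

ΔP ≈ 3.901 bar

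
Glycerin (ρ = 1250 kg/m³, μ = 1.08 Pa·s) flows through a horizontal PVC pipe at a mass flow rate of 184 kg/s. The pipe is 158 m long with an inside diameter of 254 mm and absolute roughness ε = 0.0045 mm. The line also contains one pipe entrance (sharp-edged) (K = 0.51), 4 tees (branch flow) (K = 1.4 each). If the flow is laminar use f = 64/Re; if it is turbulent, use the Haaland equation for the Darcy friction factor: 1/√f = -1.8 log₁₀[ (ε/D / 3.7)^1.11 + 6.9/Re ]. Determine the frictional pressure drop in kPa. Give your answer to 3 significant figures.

A = πD²/4 = π(0.254)²/4 = 0.05067 m²; mean velocity V = ṁ/(ρA) = 184/(1250 · 0.05067) = 2.905 m/s.
Reynolds number Re = ρVD/μ = 1250 · 2.905 · 0.254 / 1.08 = 854.
Re < 2300 → laminar flow, so f = 64/Re = 64/854 = 0.07494 (the turbulent correlation is not needed).
Total minor-loss coefficient ΣK = 1·0.51 + 4·1.4 = 6.11.
ΔP = [f·L/D + ΣK]·(ρV²/2) = [0.07494·158/0.254 + 6.11]·(1250·2.905²/2) = [46.62 + 6.11]·5274 = 2.781e+05 Pa.
ΔP = 2.781e+05 Pa = 278 kPa.

ΔP ≈ 278 kPa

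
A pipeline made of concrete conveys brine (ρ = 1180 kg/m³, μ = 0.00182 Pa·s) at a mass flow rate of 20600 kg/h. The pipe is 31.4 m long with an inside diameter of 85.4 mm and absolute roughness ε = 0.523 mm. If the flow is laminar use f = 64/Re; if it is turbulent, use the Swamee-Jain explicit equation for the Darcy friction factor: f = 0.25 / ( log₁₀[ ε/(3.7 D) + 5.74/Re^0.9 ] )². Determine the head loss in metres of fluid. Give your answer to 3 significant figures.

h_f ≈ 0.462 m

ṁ = 20600 kg/h = 20600/3600 = 5.722 kg/s.
A = πD²/4 = π(0.0854)²/4 = 0.005728 m²; mean velocity V = ṁ/(ρA) = 5.722/(1180 · 0.005728) = 0.8466 m/s.
Reynolds number Re = ρVD/μ = 1180 · 0.8466 · 0.0854 / 0.00182 = 4.688e+04.
Re > 4000 → turbulent. Relative roughness ε/D = 0.000523/0.0854 = 0.00612. Swamee-Jain: f = 0.25/(log₁₀[0.00612/3.7 + 5.74/4.688e+04^0.9])² = 0.25/(log₁₀[0.00166 + 0.000359])² = 0.25/(-2.696)² = 0.0344.
Darcy-Weisbach: ΔP = f(L/D)(ρV²/2) = 0.0344·(31.4/0.0854)·(1180·0.8466²/2) = 0.0344·367.7·422.9 = 5348 Pa.
Head loss h_f = ΔP/(ρg) = 5348/(1180·9.81) = 0.462 m.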